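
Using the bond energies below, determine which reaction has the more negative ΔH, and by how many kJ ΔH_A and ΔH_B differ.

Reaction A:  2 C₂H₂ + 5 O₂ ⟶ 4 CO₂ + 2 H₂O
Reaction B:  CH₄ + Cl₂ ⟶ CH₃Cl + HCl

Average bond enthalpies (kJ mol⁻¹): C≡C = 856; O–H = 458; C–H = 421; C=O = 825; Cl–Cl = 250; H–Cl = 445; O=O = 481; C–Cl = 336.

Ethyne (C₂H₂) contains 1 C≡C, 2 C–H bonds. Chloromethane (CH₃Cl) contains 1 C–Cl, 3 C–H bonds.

Reaction A, by 2521 kJ

Reaction A:
  Bonds broken (reactants):
    C≡C: 2 × 856 = 1712
    C–H: 4 × 421 = 1684
    O=O: 5 × 481 = 2405
    Σ(broken) = 5801 kJ
  Bonds formed (products):
    C=O: 8 × 825 = 6600
    O–H: 4 × 458 = 1832
    Σ(formed) = 8432 kJ
  ΔH_A = 5801 − 8432 = −2631 kJ
Reaction B:
  Bonds broken (reactants):
    C–H: 4 × 421 = 1684
    Cl–Cl: 1 × 250 = 250
    Σ(broken) = 1934 kJ
  Bonds formed (products):
    C–Cl: 1 × 336 = 336
    C–H: 3 × 421 = 1263
    H–Cl: 1 × 445 = 445
    Σ(formed) = 2044 kJ
  ΔH_B = 1934 − 2044 = −110 kJ
ΔH_A − ΔH_B = −2521 kJ, so reaction A has the more negative ΔH; |ΔH_A − ΔH_B| = 2521 kJ.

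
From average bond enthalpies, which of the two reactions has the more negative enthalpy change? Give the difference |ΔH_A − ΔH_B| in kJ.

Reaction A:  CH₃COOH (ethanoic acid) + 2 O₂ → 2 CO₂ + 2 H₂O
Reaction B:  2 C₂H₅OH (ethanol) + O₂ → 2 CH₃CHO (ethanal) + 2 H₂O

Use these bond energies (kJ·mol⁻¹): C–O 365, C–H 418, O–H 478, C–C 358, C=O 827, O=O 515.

Reaction A:
  Bonds broken (reactants):
    C–C: 1 × 358 = 358
    C–H: 3 × 418 = 1254
    C–O: 1 × 365 = 365
    C=O: 1 × 827 = 827
    O–H: 1 × 478 = 478
    O=O: 2 × 515 = 1030
    Σ(broken) = 4312 kJ
  Bonds formed (products):
    C=O: 4 × 827 = 3308
    O–H: 4 × 478 = 1912
    Σ(formed) = 5220 kJ
  ΔH_A = 4312 − 5220 = −908 kJ
Reaction B:
  Bonds broken (reactants):
    C–C: 2 × 358 = 716
    C–H: 10 × 418 = 4180
    C–O: 2 × 365 = 730
    O–H: 2 × 478 = 956
    O=O: 1 × 515 = 515
    Σ(broken) = 7097 kJ
  Bonds formed (products):
    C–C: 2 × 358 = 716
    C–H: 8 × 418 = 3344
    C=O: 2 × 827 = 1654
    O–H: 4 × 478 = 1912
    Σ(formed) = 7626 kJ
  ΔH_B = 7097 − 7626 = −529 kJ
ΔH_A − ΔH_B = −379 kJ, so reaction A has the more negative ΔH; |ΔH_A − ΔH_B| = 379 kJ.

Reaction A, by 379 kJ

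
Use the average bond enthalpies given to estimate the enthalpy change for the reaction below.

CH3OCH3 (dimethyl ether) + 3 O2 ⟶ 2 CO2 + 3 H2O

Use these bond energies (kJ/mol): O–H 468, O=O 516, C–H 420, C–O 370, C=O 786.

ΔH ≈ −1144 kJ

Bonds broken (reactants):
  C–H: 6 × 420 = 2520
  C–O: 2 × 370 = 740
  O=O: 3 × 516 = 1548
  Σ(broken) = 4808 kJ
Bonds formed (products):
  C=O: 4 × 786 = 3144
  O–H: 6 × 468 = 2808
  Σ(formed) = 5952 kJ
ΔH = Σ(broken) − Σ(formed) = 4808 − 5952 = −1144 kJ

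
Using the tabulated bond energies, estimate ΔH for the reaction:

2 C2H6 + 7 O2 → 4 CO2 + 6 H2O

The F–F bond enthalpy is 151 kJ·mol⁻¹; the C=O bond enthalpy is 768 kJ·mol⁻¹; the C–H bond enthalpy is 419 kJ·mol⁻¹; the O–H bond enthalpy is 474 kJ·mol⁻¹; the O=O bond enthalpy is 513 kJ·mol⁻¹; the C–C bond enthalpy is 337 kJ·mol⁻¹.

Bonds broken (reactants):
  C–C: 2 × 337 = 674
  C–H: 12 × 419 = 5028
  O=O: 7 × 513 = 3591
  Σ(broken) = 9293 kJ
Bonds formed (products):
  C=O: 8 × 768 = 6144
  O–H: 12 × 474 = 5688
  Σ(formed) = 11832 kJ
ΔH = Σ(broken) − Σ(formed) = 9293 − 11832 = −2539 kJ

ΔH ≈ −2539 kJ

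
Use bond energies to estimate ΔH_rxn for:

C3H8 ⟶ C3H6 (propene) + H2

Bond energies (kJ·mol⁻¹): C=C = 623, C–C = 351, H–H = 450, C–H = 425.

Bonds broken (reactants):
  C–C: 2 × 351 = 702
  C–H: 8 × 425 = 3400
  Σ(broken) = 4102 kJ
Bonds formed (products):
  C–C: 1 × 351 = 351
  C–H: 6 × 425 = 2550
  C=C: 1 × 623 = 623
  H–H: 1 × 450 = 450
  Σ(formed) = 3974 kJ
ΔH = Σ(broken) − Σ(formed) = 4102 − 3974 = +128 kJ

ΔH ≈ +128 kJ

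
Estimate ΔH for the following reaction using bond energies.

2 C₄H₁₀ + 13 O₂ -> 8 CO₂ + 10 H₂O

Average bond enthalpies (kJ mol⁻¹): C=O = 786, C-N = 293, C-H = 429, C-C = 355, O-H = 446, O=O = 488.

Bonds broken (reactants):
  C-C: 6 × 355 = 2130
  C-H: 20 × 429 = 8580
  O=O: 13 × 488 = 6344
  Σ(broken) = 17054 kJ
Bonds formed (products):
  C=O: 16 × 786 = 12576
  O-H: 20 × 446 = 8920
  Σ(formed) = 21496 kJ
ΔH = Σ(broken) − Σ(formed) = 17054 − 21496 = −4442 kJ

ΔH ≈ −4442 kJ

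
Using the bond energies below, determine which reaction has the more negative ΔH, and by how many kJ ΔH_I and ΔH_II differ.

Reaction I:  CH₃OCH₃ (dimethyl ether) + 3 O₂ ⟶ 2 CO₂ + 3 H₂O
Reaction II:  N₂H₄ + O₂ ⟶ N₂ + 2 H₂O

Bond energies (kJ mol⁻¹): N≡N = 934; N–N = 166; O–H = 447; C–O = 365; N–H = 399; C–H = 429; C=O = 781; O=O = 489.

Reaction I, by 564 kJ

Reaction I:
  Bonds broken (reactants):
    C–H: 6 × 429 = 2574
    C–O: 2 × 365 = 730
    O=O: 3 × 489 = 1467
    Σ(broken) = 4771 kJ
  Bonds formed (products):
    C=O: 4 × 781 = 3124
    O–H: 6 × 447 = 2682
    Σ(formed) = 5806 kJ
  ΔH_I = 4771 − 5806 = −1035 kJ
Reaction II:
  Bonds broken (reactants):
    N–H: 4 × 399 = 1596
    N–N: 1 × 166 = 166
    O=O: 1 × 489 = 489
    Σ(broken) = 2251 kJ
  Bonds formed (products):
    N≡N: 1 × 934 = 934
    O–H: 4 × 447 = 1788
    Σ(formed) = 2722 kJ
  ΔH_II = 2251 − 2722 = −471 kJ
ΔH_I − ΔH_II = −564 kJ, so reaction I has the more negative ΔH; |ΔH_I − ΔH_II| = 564 kJ.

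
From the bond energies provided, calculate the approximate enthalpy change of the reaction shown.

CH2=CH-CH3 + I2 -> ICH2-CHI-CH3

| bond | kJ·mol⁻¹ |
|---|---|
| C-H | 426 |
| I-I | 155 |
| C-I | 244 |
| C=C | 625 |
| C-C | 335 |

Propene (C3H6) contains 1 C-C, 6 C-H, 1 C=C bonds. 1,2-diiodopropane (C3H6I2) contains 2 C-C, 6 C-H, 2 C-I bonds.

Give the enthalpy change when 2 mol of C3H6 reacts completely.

ΔH = −86 kJ

Bonds broken (reactants):
  C-C: 1 × 335 = 335
  C-H: 6 × 426 = 2556
  C=C: 1 × 625 = 625
  I-I: 1 × 155 = 155
  Σ(broken) = 3671 kJ
Bonds formed (products):
  C-C: 2 × 335 = 670
  C-H: 6 × 426 = 2556
  C-I: 2 × 244 = 488
  Σ(formed) = 3714 kJ
ΔH = Σ(broken) − Σ(formed) = 3671 − 3714 = −43 kJ
For 2× the reaction as written: 2 × (−43) = −86 kJ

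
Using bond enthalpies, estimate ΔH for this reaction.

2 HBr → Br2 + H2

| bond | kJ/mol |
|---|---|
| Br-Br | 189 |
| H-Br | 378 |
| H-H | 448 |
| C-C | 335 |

ΔH ≈ +119 kJ

Bonds broken (reactants):
  H-Br: 2 × 378 = 756
  Σ(broken) = 756 kJ
Bonds formed (products):
  Br-Br: 1 × 189 = 189
  H-H: 1 × 448 = 448
  Σ(formed) = 637 kJ
ΔH = Σ(broken) − Σ(formed) = 756 − 637 = +119 kJ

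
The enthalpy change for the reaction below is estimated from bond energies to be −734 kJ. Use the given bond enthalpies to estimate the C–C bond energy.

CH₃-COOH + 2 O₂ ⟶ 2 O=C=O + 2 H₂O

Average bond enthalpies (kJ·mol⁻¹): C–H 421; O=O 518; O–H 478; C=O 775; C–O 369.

D(C–C) ≈ 357 kJ/mol

Let D be the C–C bond energy.
Σ(broken) = 1×D + 3×421 + 1×369 + 1×775 + 1×478 + 2×518 = 3921 + D
Σ(formed) = 4×775 + 4×478 = 5012
ΔH = Σ(broken) − Σ(formed) = (3921 + D) − (5012) = −1091 + D
Setting this equal to −734 kJ gives D = 357 kJ/mol.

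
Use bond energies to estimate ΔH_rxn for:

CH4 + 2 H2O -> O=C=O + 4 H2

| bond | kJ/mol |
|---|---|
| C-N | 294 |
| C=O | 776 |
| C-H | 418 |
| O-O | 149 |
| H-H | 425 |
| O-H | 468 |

ΔH ≈ +292 kJ

Bonds broken (reactants):
  C-H: 4 × 418 = 1672
  O-H: 4 × 468 = 1872
  Σ(broken) = 3544 kJ
Bonds formed (products):
  C=O: 2 × 776 = 1552
  H-H: 4 × 425 = 1700
  Σ(formed) = 3252 kJ
ΔH = Σ(broken) − Σ(formed) = 3544 − 3252 = +292 kJ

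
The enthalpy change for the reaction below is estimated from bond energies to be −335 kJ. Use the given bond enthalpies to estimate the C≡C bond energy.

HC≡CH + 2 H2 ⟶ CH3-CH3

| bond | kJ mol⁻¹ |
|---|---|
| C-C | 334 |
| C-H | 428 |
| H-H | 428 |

D(C≡C) ≈ 855 kJ/mol

Let D be the C≡C bond energy.
Σ(broken) = 1×D + 2×428 + 2×428 = 1712 + D
Σ(formed) = 1×334 + 6×428 = 2902
ΔH = Σ(broken) − Σ(formed) = (1712 + D) − (2902) = −1190 + D
Setting this equal to −335 kJ gives D = 855 kJ/mol.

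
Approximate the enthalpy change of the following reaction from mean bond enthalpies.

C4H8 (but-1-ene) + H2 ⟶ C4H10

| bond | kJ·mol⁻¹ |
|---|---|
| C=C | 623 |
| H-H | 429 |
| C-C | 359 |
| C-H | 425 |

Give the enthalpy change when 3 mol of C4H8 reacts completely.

ΔH = −471 kJ

Bonds broken (reactants):
  C-C: 2 × 359 = 718
  C-H: 8 × 425 = 3400
  C=C: 1 × 623 = 623
  H-H: 1 × 429 = 429
  Σ(broken) = 5170 kJ
Bonds formed (products):
  C-C: 3 × 359 = 1077
  C-H: 10 × 425 = 4250
  Σ(formed) = 5327 kJ
ΔH = Σ(broken) − Σ(formed) = 5170 − 5327 = −157 kJ
For 3× the reaction as written: 3 × (−157) = −471 kJ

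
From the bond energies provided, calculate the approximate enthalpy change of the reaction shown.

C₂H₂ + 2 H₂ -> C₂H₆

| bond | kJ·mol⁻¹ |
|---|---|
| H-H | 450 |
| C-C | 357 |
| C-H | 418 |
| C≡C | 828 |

Bonds broken (reactants):
  C≡C: 1 × 828 = 828
  C-H: 2 × 418 = 836
  H-H: 2 × 450 = 900
  Σ(broken) = 2564 kJ
Bonds formed (products):
  C-C: 1 × 357 = 357
  C-H: 6 × 418 = 2508
  Σ(formed) = 2865 kJ
ΔH = Σ(broken) − Σ(formed) = 2564 − 2865 = −301 kJ

ΔH ≈ −301 kJ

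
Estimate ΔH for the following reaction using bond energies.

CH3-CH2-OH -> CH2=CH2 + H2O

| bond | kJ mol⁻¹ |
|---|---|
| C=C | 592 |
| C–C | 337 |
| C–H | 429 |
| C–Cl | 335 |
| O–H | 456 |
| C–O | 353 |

Bonds broken (reactants):
  C–C: 1 × 337 = 337
  C–H: 5 × 429 = 2145
  C–O: 1 × 353 = 353
  O–H: 1 × 456 = 456
  Σ(broken) = 3291 kJ
Bonds formed (products):
  C–H: 4 × 429 = 1716
  C=C: 1 × 592 = 592
  O–H: 2 × 456 = 912
  Σ(formed) = 3220 kJ
ΔH = Σ(broken) − Σ(formed) = 3291 − 3220 = +71 kJ

ΔH ≈ +71 kJ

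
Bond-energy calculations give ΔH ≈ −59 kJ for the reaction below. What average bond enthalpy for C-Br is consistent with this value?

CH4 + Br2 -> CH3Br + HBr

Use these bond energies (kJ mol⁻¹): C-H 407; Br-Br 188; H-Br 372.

D(C-Br) ≈ 282 kJ/mol

Let D be the C-Br bond energy.
Σ(broken) = 1×188 + 4×407 = 1816
Σ(formed) = 1×D + 3×407 + 1×372 = 1593 + D
ΔH = Σ(broken) − Σ(formed) = (1816) − (1593 + D) = +223 − D
Setting this equal to −59 kJ gives D = 282 kJ/mol.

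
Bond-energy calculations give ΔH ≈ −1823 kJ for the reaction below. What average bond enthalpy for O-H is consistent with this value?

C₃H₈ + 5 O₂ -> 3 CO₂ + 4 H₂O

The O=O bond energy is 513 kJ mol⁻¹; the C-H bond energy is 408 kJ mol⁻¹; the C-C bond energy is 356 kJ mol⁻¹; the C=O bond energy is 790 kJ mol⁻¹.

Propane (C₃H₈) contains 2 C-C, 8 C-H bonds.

Let D be the O-H bond energy.
Σ(broken) = 2×356 + 8×408 + 5×513 = 6541
Σ(formed) = 6×790 + 8×D = 4740 + 8D
ΔH = Σ(broken) − Σ(formed) = (6541) − (4740 + 8D) = +1801 − 8D
Setting this equal to −1823 kJ gives 8D = 3624, so D = 453 kJ/mol.

D(O-H) ≈ 453 kJ/mol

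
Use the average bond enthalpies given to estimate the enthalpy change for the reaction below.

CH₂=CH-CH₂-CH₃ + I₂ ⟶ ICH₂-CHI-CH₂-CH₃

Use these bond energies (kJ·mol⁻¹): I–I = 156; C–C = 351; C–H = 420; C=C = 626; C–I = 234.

ΔH ≈ −37 kJ

Bonds broken (reactants):
  C–C: 2 × 351 = 702
  C–H: 8 × 420 = 3360
  C=C: 1 × 626 = 626
  I–I: 1 × 156 = 156
  Σ(broken) = 4844 kJ
Bonds formed (products):
  C–C: 3 × 351 = 1053
  C–H: 8 × 420 = 3360
  C–I: 2 × 234 = 468
  Σ(formed) = 4881 kJ
ΔH = Σ(broken) − Σ(formed) = 4844 − 4881 = −37 kJ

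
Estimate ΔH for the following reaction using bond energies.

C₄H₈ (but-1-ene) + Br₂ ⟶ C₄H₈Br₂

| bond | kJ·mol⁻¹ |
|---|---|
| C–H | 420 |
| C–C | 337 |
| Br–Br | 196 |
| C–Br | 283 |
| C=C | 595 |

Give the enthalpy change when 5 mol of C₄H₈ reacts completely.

Bonds broken (reactants):
  Br–Br: 1 × 196 = 196
  C–C: 2 × 337 = 674
  C–H: 8 × 420 = 3360
  C=C: 1 × 595 = 595
  Σ(broken) = 4825 kJ
Bonds formed (products):
  C–Br: 2 × 283 = 566
  C–C: 3 × 337 = 1011
  C–H: 8 × 420 = 3360
  Σ(formed) = 4937 kJ
ΔH = Σ(broken) − Σ(formed) = 4825 − 4937 = −112 kJ
For 5× the reaction as written: 5 × (−112) = −560 kJ

ΔH = −560 kJ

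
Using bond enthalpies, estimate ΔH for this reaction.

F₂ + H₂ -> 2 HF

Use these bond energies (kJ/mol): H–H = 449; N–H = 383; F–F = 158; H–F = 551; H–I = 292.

ΔH ≈ −495 kJ

Bonds broken (reactants):
  F–F: 1 × 158 = 158
  H–H: 1 × 449 = 449
  Σ(broken) = 607 kJ
Bonds formed (products):
  H–F: 2 × 551 = 1102
  Σ(formed) = 1102 kJ
ΔH = Σ(broken) − Σ(formed) = 607 − 1102 = −495 kJ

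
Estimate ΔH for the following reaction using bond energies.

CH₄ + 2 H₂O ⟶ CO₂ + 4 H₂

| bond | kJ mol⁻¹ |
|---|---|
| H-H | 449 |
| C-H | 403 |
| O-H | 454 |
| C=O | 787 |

ΔH ≈ +58 kJ

Bonds broken (reactants):
  C-H: 4 × 403 = 1612
  O-H: 4 × 454 = 1816
  Σ(broken) = 3428 kJ
Bonds formed (products):
  C=O: 2 × 787 = 1574
  H-H: 4 × 449 = 1796
  Σ(formed) = 3370 kJ
ΔH = Σ(broken) − Σ(formed) = 3428 − 3370 = +58 kJ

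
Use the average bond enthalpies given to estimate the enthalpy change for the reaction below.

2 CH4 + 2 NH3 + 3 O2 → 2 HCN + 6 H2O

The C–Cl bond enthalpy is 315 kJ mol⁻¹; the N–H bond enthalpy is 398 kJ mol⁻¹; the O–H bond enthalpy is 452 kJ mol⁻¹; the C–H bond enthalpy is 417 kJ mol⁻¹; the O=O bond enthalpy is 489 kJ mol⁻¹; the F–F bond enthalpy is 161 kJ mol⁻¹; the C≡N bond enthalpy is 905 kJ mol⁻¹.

ΔH ≈ −877 kJ

Bonds broken (reactants):
  C–H: 8 × 417 = 3336
  N–H: 6 × 398 = 2388
  O=O: 3 × 489 = 1467
  Σ(broken) = 7191 kJ
Bonds formed (products):
  C≡N: 2 × 905 = 1810
  C–H: 2 × 417 = 834
  O–H: 12 × 452 = 5424
  Σ(formed) = 8068 kJ
ΔH = Σ(broken) − Σ(formed) = 7191 − 8068 = −877 kJ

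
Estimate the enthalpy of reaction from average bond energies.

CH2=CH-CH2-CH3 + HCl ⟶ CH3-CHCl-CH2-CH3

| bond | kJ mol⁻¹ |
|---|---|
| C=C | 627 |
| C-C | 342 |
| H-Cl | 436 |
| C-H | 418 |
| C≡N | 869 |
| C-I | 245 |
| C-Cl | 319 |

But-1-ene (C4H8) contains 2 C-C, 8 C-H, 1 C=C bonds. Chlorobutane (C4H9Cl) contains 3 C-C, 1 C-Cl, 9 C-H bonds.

Bonds broken (reactants):
  C-C: 2 × 342 = 684
  C-H: 8 × 418 = 3344
  C=C: 1 × 627 = 627
  H-Cl: 1 × 436 = 436
  Σ(broken) = 5091 kJ
Bonds formed (products):
  C-C: 3 × 342 = 1026
  C-Cl: 1 × 319 = 319
  C-H: 9 × 418 = 3762
  Σ(formed) = 5107 kJ
ΔH = Σ(broken) − Σ(formed) = 5091 − 5107 = −16 kJ

ΔH ≈ −16 kJ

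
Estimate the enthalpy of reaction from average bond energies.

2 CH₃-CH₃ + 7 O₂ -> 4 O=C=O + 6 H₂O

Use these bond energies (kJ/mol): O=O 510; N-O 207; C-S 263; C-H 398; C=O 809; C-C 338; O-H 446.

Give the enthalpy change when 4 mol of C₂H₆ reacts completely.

Bonds broken (reactants):
  C-C: 2 × 338 = 676
  C-H: 12 × 398 = 4776
  O=O: 7 × 510 = 3570
  Σ(broken) = 9022 kJ
Bonds formed (products):
  C=O: 8 × 809 = 6472
  O-H: 12 × 446 = 5352
  Σ(formed) = 11824 kJ
ΔH = Σ(broken) − Σ(formed) = 9022 − 11824 = −2802 kJ
For 2× the reaction as written: 2 × (−2802) = −5604 kJ

ΔH = −5604 kJ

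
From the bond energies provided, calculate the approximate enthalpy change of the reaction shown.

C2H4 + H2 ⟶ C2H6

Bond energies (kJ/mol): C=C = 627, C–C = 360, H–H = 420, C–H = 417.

ΔH ≈ −147 kJ

Bonds broken (reactants):
  C–H: 4 × 417 = 1668
  C=C: 1 × 627 = 627
  H–H: 1 × 420 = 420
  Σ(broken) = 2715 kJ
Bonds formed (products):
  C–C: 1 × 360 = 360
  C–H: 6 × 417 = 2502
  Σ(formed) = 2862 kJ
ΔH = Σ(broken) − Σ(formed) = 2715 − 2862 = −147 kJ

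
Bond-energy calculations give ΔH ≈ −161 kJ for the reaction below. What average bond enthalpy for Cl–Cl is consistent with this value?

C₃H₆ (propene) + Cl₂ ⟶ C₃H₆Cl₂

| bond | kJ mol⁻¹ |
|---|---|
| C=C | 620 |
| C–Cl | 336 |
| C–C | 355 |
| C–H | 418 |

D(Cl–Cl) ≈ 246 kJ/mol

Let D be the Cl–Cl bond energy.
Σ(broken) = 1×355 + 6×418 + 1×620 + 1×D = 3483 + D
Σ(formed) = 2×355 + 2×336 + 6×418 = 3890
ΔH = Σ(broken) − Σ(formed) = (3483 + D) − (3890) = −407 + D
Setting this equal to −161 kJ gives D = 246 kJ/mol.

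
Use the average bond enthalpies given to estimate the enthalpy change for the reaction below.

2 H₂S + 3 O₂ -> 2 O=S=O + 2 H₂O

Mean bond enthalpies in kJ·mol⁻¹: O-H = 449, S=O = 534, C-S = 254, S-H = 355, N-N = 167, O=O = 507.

ΔH ≈ −991 kJ

Bonds broken (reactants):
  O=O: 3 × 507 = 1521
  S-H: 4 × 355 = 1420
  Σ(broken) = 2941 kJ
Bonds formed (products):
  O-H: 4 × 449 = 1796
  S=O: 4 × 534 = 2136
  Σ(formed) = 3932 kJ
ΔH = Σ(broken) − Σ(formed) = 2941 − 3932 = −991 kJ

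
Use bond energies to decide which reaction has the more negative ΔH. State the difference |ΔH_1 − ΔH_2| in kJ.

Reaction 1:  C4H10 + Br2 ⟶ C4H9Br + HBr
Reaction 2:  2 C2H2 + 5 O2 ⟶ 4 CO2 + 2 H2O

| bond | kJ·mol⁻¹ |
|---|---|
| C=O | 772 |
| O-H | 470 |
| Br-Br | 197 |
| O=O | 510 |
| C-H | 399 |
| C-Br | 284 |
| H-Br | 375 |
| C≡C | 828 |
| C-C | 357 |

Reaction 2, by 2191 kJ

Reaction 1:
  Bonds broken (reactants):
    Br-Br: 1 × 197 = 197
    C-C: 3 × 357 = 1071
    C-H: 10 × 399 = 3990
    Σ(broken) = 5258 kJ
  Bonds formed (products):
    C-Br: 1 × 284 = 284
    C-C: 3 × 357 = 1071
    C-H: 9 × 399 = 3591
    H-Br: 1 × 375 = 375
    Σ(formed) = 5321 kJ
  ΔH_1 = 5258 − 5321 = −63 kJ
Reaction 2:
  Bonds broken (reactants):
    C≡C: 2 × 828 = 1656
    C-H: 4 × 399 = 1596
    O=O: 5 × 510 = 2550
    Σ(broken) = 5802 kJ
  Bonds formed (products):
    C=O: 8 × 772 = 6176
    O-H: 4 × 470 = 1880
    Σ(formed) = 8056 kJ
  ΔH_2 = 5802 − 8056 = −2254 kJ
ΔH_1 − ΔH_2 = +2191 kJ, so reaction 2 has the more negative ΔH; |ΔH_1 − ΔH_2| = 2191 kJ.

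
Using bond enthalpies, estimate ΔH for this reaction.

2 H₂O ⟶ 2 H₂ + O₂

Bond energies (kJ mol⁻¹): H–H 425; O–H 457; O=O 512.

ΔH ≈ +466 kJ

Bonds broken (reactants):
  O–H: 4 × 457 = 1828
  Σ(broken) = 1828 kJ
Bonds formed (products):
  H–H: 2 × 425 = 850
  O=O: 1 × 512 = 512
  Σ(formed) = 1362 kJ
ΔH = Σ(broken) − Σ(formed) = 1828 − 1362 = +466 kJ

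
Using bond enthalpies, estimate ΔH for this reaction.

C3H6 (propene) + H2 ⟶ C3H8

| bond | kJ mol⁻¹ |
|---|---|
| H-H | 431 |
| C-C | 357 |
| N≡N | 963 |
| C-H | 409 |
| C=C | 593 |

ΔH ≈ −151 kJ

Bonds broken (reactants):
  C-C: 1 × 357 = 357
  C-H: 6 × 409 = 2454
  C=C: 1 × 593 = 593
  H-H: 1 × 431 = 431
  Σ(broken) = 3835 kJ
Bonds formed (products):
  C-C: 2 × 357 = 714
  C-H: 8 × 409 = 3272
  Σ(formed) = 3986 kJ
ΔH = Σ(broken) − Σ(formed) = 3835 − 3986 = −151 kJ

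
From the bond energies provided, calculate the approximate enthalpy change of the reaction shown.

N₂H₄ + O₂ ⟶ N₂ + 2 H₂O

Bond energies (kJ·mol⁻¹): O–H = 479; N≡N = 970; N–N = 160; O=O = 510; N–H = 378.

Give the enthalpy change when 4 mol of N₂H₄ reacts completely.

Bonds broken (reactants):
  N–H: 4 × 378 = 1512
  N–N: 1 × 160 = 160
  O=O: 1 × 510 = 510
  Σ(broken) = 2182 kJ
Bonds formed (products):
  N≡N: 1 × 970 = 970
  O–H: 4 × 479 = 1916
  Σ(formed) = 2886 kJ
ΔH = Σ(broken) − Σ(formed) = 2182 − 2886 = −704 kJ
For 4× the reaction as written: 4 × (−704) = −2816 kJ

ΔH = −2816 kJ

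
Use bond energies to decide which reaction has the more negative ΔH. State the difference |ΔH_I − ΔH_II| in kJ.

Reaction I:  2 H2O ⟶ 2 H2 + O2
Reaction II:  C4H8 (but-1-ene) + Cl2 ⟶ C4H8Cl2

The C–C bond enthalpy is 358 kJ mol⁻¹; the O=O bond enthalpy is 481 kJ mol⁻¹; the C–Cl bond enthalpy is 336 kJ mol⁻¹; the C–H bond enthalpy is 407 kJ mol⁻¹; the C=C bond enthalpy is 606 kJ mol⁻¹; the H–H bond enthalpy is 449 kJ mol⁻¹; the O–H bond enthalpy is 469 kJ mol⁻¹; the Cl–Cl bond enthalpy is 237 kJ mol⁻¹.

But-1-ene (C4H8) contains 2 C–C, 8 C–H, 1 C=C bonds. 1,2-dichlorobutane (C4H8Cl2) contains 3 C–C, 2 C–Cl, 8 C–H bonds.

Reaction II, by 684 kJ

Reaction I:
  Bonds broken (reactants):
    O–H: 4 × 469 = 1876
    Σ(broken) = 1876 kJ
  Bonds formed (products):
    H–H: 2 × 449 = 898
    O=O: 1 × 481 = 481
    Σ(formed) = 1379 kJ
  ΔH_I = 1876 − 1379 = +497 kJ
Reaction II:
  Bonds broken (reactants):
    C–C: 2 × 358 = 716
    C–H: 8 × 407 = 3256
    C=C: 1 × 606 = 606
    Cl–Cl: 1 × 237 = 237
    Σ(broken) = 4815 kJ
  Bonds formed (products):
    C–C: 3 × 358 = 1074
    C–Cl: 2 × 336 = 672
    C–H: 8 × 407 = 3256
    Σ(formed) = 5002 kJ
  ΔH_II = 4815 − 5002 = −187 kJ
ΔH_I − ΔH_II = +684 kJ, so reaction II has the more negative ΔH; |ΔH_I − ΔH_II| = 684 kJ.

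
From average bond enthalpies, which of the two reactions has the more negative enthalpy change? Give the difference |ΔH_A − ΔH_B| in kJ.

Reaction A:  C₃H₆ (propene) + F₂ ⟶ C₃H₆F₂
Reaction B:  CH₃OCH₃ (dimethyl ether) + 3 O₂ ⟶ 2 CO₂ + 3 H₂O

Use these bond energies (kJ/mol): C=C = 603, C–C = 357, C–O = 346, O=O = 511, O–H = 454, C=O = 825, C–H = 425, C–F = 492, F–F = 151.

Reaction A:
  Bonds broken (reactants):
    C–C: 1 × 357 = 357
    C–H: 6 × 425 = 2550
    C=C: 1 × 603 = 603
    F–F: 1 × 151 = 151
    Σ(broken) = 3661 kJ
  Bonds formed (products):
    C–C: 2 × 357 = 714
    C–F: 2 × 492 = 984
    C–H: 6 × 425 = 2550
    Σ(formed) = 4248 kJ
  ΔH_A = 3661 − 4248 = −587 kJ
Reaction B:
  Bonds broken (reactants):
    C–H: 6 × 425 = 2550
    C–O: 2 × 346 = 692
    O=O: 3 × 511 = 1533
    Σ(broken) = 4775 kJ
  Bonds formed (products):
    C=O: 4 × 825 = 3300
    O–H: 6 × 454 = 2724
    Σ(formed) = 6024 kJ
  ΔH_B = 4775 − 6024 = −1249 kJ
ΔH_A − ΔH_B = +662 kJ, so reaction B has the more negative ΔH; |ΔH_A − ΔH_B| = 662 kJ.

Reaction B, by 662 kJ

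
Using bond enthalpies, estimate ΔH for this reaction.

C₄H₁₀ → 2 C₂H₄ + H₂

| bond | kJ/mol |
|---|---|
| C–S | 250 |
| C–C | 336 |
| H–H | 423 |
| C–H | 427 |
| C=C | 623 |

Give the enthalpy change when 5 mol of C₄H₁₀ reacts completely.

Bonds broken (reactants):
  C–C: 3 × 336 = 1008
  C–H: 10 × 427 = 4270
  Σ(broken) = 5278 kJ
Bonds formed (products):
  C–H: 8 × 427 = 3416
  C=C: 2 × 623 = 1246
  H–H: 1 × 423 = 423
  Σ(formed) = 5085 kJ
ΔH = Σ(broken) − Σ(formed) = 5278 − 5085 = +193 kJ
For 5× the reaction as written: 5 × (+193) = +965 kJ

ΔH = +965 kJ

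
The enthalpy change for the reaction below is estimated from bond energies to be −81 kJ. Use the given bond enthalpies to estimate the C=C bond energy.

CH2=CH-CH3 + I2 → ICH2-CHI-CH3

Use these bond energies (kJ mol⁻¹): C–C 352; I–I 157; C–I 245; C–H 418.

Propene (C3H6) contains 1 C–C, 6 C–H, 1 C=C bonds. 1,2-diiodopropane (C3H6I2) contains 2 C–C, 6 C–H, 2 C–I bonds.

D(C=C) ≈ 604 kJ/mol

Let D be the C=C bond energy.
Σ(broken) = 1×352 + 6×418 + 1×D + 1×157 = 3017 + D
Σ(formed) = 2×352 + 6×418 + 2×245 = 3702
ΔH = Σ(broken) − Σ(formed) = (3017 + D) − (3702) = −685 + D
Setting this equal to −81 kJ gives D = 604 kJ/mol.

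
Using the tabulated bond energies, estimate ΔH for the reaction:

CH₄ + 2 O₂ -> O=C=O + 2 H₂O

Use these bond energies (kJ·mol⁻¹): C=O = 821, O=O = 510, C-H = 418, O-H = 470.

Bonds broken (reactants):
  C-H: 4 × 418 = 1672
  O=O: 2 × 510 = 1020
  Σ(broken) = 2692 kJ
Bonds formed (products):
  C=O: 2 × 821 = 1642
  O-H: 4 × 470 = 1880
  Σ(formed) = 3522 kJ
ΔH = Σ(broken) − Σ(formed) = 2692 − 3522 = −830 kJ

ΔH ≈ −830 kJ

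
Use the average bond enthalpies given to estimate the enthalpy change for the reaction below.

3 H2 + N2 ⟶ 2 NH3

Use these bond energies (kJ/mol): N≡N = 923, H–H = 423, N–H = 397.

Bonds broken (reactants):
  H–H: 3 × 423 = 1269
  N≡N: 1 × 923 = 923
  Σ(broken) = 2192 kJ
Bonds formed (products):
  N–H: 6 × 397 = 2382
  Σ(formed) = 2382 kJ
ΔH = Σ(broken) − Σ(formed) = 2192 − 2382 = −190 kJ

ΔH ≈ −190 kJ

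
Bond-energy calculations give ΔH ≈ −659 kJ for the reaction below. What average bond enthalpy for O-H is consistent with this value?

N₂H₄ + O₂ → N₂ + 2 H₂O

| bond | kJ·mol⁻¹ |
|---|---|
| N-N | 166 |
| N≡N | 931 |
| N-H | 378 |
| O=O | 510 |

Let D be the O-H bond energy.
Σ(broken) = 4×378 + 1×166 + 1×510 = 2188
Σ(formed) = 1×931 + 4×D = 931 + 4D
ΔH = Σ(broken) − Σ(formed) = (2188) − (931 + 4D) = +1257 − 4D
Setting this equal to −659 kJ gives 4D = 1916, so D = 479 kJ/mol.

D(O-H) ≈ 479 kJ/mol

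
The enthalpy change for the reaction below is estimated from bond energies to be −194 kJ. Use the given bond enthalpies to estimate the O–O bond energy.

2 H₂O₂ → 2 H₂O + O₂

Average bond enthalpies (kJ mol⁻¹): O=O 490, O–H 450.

D(O–O) ≈ 148 kJ/mol

Let D be the O–O bond energy.
Σ(broken) = 4×450 + 2×D = 1800 + 2D
Σ(formed) = 4×450 + 1×490 = 2290
ΔH = Σ(broken) − Σ(formed) = (1800 + 2D) − (2290) = −490 + 2D
Setting this equal to −194 kJ gives 2D = 296, so D = 148 kJ/mol.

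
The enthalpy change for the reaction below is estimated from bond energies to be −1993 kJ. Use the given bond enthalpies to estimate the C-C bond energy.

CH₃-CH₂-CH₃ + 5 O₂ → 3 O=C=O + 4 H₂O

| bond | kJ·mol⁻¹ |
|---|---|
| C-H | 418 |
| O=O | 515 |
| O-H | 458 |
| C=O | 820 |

Let D be the C-C bond energy.
Σ(broken) = 2×D + 8×418 + 5×515 = 5919 + 2D
Σ(formed) = 6×820 + 8×458 = 8584
ΔH = Σ(broken) − Σ(formed) = (5919 + 2D) − (8584) = −2665 + 2D
Setting this equal to −1993 kJ gives 2D = 672, so D = 336 kJ/mol.

D(C-C) ≈ 336 kJ/mol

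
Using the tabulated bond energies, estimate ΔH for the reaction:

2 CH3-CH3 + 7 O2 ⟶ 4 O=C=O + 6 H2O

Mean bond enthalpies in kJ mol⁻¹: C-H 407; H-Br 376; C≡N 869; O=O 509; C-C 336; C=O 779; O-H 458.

Bonds broken (reactants):
  C-C: 2 × 336 = 672
  C-H: 12 × 407 = 4884
  O=O: 7 × 509 = 3563
  Σ(broken) = 9119 kJ
Bonds formed (products):
  C=O: 8 × 779 = 6232
  O-H: 12 × 458 = 5496
  Σ(formed) = 11728 kJ
ΔH = Σ(broken) − Σ(formed) = 9119 − 11728 = −2609 kJ

ΔH ≈ −2609 kJ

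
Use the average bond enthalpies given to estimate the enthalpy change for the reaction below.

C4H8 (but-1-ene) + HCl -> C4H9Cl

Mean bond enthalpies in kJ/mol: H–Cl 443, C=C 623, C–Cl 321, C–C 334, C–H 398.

ΔH ≈ +13 kJ

Bonds broken (reactants):
  C–C: 2 × 334 = 668
  C–H: 8 × 398 = 3184
  C=C: 1 × 623 = 623
  H–Cl: 1 × 443 = 443
  Σ(broken) = 4918 kJ
Bonds formed (products):
  C–C: 3 × 334 = 1002
  C–Cl: 1 × 321 = 321
  C–H: 9 × 398 = 3582
  Σ(formed) = 4905 kJ
ΔH = Σ(broken) − Σ(formed) = 4918 − 4905 = +13 kJ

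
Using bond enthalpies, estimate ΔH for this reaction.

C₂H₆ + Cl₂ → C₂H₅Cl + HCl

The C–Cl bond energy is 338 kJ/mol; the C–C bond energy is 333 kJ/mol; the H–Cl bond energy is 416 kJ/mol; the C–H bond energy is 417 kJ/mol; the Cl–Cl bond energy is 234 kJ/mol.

ΔH ≈ −103 kJ

Bonds broken (reactants):
  C–C: 1 × 333 = 333
  C–H: 6 × 417 = 2502
  Cl–Cl: 1 × 234 = 234
  Σ(broken) = 3069 kJ
Bonds formed (products):
  C–C: 1 × 333 = 333
  C–Cl: 1 × 338 = 338
  C–H: 5 × 417 = 2085
  H–Cl: 1 × 416 = 416
  Σ(formed) = 3172 kJ
ΔH = Σ(broken) − Σ(formed) = 3069 − 3172 = −103 kJ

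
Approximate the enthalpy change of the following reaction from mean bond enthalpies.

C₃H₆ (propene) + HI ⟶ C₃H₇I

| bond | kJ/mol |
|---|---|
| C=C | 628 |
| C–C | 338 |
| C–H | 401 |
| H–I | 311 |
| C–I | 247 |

Bonds broken (reactants):
  C–C: 1 × 338 = 338
  C–H: 6 × 401 = 2406
  C=C: 1 × 628 = 628
  H–I: 1 × 311 = 311
  Σ(broken) = 3683 kJ
Bonds formed (products):
  C–C: 2 × 338 = 676
  C–H: 7 × 401 = 2807
  C–I: 1 × 247 = 247
  Σ(formed) = 3730 kJ
ΔH = Σ(broken) − Σ(formed) = 3683 − 3730 = −47 kJ

ΔH ≈ −47 kJ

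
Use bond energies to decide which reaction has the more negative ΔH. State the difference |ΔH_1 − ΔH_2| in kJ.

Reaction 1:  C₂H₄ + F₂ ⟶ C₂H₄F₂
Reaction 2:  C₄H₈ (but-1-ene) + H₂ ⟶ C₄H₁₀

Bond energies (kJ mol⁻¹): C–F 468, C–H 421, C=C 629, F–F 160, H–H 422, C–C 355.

Reaction 1:
  Bonds broken (reactants):
    C–H: 4 × 421 = 1684
    C=C: 1 × 629 = 629
    F–F: 1 × 160 = 160
    Σ(broken) = 2473 kJ
  Bonds formed (products):
    C–C: 1 × 355 = 355
    C–F: 2 × 468 = 936
    C–H: 4 × 421 = 1684
    Σ(formed) = 2975 kJ
  ΔH_1 = 2473 − 2975 = −502 kJ
Reaction 2:
  Bonds broken (reactants):
    C–C: 2 × 355 = 710
    C–H: 8 × 421 = 3368
    C=C: 1 × 629 = 629
    H–H: 1 × 422 = 422
    Σ(broken) = 5129 kJ
  Bonds formed (products):
    C–C: 3 × 355 = 1065
    C–H: 10 × 421 = 4210
    Σ(formed) = 5275 kJ
  ΔH_2 = 5129 − 5275 = −146 kJ
ΔH_1 − ΔH_2 = −356 kJ, so reaction 1 has the more negative ΔH; |ΔH_1 − ΔH_2| = 356 kJ.

Reaction 1, by 356 kJ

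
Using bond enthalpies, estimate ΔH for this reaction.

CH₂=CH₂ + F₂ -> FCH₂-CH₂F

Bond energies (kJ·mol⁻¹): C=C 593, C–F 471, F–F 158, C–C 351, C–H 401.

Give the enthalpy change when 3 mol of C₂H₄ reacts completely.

ΔH = −1626 kJ

Bonds broken (reactants):
  C–H: 4 × 401 = 1604
  C=C: 1 × 593 = 593
  F–F: 1 × 158 = 158
  Σ(broken) = 2355 kJ
Bonds formed (products):
  C–C: 1 × 351 = 351
  C–F: 2 × 471 = 942
  C–H: 4 × 401 = 1604
  Σ(formed) = 2897 kJ
ΔH = Σ(broken) − Σ(formed) = 2355 − 2897 = −542 kJ
For 3× the reaction as written: 3 × (−542) = −1626 kJ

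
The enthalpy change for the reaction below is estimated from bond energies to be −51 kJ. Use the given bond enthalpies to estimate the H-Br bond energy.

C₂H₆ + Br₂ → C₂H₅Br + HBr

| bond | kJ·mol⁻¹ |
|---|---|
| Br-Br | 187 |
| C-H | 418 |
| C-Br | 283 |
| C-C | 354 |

Let D be the H-Br bond energy.
Σ(broken) = 1×187 + 1×354 + 6×418 = 3049
Σ(formed) = 1×283 + 1×354 + 5×418 + 1×D = 2727 + D
ΔH = Σ(broken) − Σ(formed) = (3049) − (2727 + D) = +322 − D
Setting this equal to −51 kJ gives D = 373 kJ/mol.

D(H-Br) ≈ 373 kJ/mol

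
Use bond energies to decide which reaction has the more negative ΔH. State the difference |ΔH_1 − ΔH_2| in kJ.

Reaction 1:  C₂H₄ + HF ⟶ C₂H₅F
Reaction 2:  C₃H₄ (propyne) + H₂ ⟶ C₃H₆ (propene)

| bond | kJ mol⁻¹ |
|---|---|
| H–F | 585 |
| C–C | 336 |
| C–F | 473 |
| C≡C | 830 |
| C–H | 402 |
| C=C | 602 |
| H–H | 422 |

Reaction 1:
  Bonds broken (reactants):
    C–H: 4 × 402 = 1608
    C=C: 1 × 602 = 602
    H–F: 1 × 585 = 585
    Σ(broken) = 2795 kJ
  Bonds formed (products):
    C–C: 1 × 336 = 336
    C–F: 1 × 473 = 473
    C–H: 5 × 402 = 2010
    Σ(formed) = 2819 kJ
  ΔH_1 = 2795 − 2819 = −24 kJ
Reaction 2:
  Bonds broken (reactants):
    C≡C: 1 × 830 = 830
    C–C: 1 × 336 = 336
    C–H: 4 × 402 = 1608
    H–H: 1 × 422 = 422
    Σ(broken) = 3196 kJ
  Bonds formed (products):
    C–C: 1 × 336 = 336
    C–H: 6 × 402 = 2412
    C=C: 1 × 602 = 602
    Σ(formed) = 3350 kJ
  ΔH_2 = 3196 − 3350 = −154 kJ
ΔH_1 − ΔH_2 = +130 kJ, so reaction 2 has the more negative ΔH; |ΔH_1 − ΔH_2| = 130 kJ.

Reaction 2, by 130 kJ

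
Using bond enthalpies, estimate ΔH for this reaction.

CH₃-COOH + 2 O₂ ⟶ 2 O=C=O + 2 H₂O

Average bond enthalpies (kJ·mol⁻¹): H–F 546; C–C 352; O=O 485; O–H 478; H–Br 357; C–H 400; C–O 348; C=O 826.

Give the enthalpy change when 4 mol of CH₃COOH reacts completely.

ΔH = −4168 kJ

Bonds broken (reactants):
  C–C: 1 × 352 = 352
  C–H: 3 × 400 = 1200
  C–O: 1 × 348 = 348
  C=O: 1 × 826 = 826
  O–H: 1 × 478 = 478
  O=O: 2 × 485 = 970
  Σ(broken) = 4174 kJ
Bonds formed (products):
  C=O: 4 × 826 = 3304
  O–H: 4 × 478 = 1912
  Σ(formed) = 5216 kJ
ΔH = Σ(broken) − Σ(formed) = 4174 − 5216 = −1042 kJ
For 4× the reaction as written: 4 × (−1042) = −4168 kJ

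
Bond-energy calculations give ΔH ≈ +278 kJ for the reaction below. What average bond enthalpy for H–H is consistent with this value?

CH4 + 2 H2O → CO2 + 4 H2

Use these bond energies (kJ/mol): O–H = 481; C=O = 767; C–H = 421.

Let D be the H–H bond energy.
Σ(broken) = 4×421 + 4×481 = 3608
Σ(formed) = 2×767 + 4×D = 1534 + 4D
ΔH = Σ(broken) − Σ(formed) = (3608) − (1534 + 4D) = +2074 − 4D
Setting this equal to +278 kJ gives 4D = 1796, so D = 449 kJ/mol.

D(H–H) ≈ 449 kJ/mol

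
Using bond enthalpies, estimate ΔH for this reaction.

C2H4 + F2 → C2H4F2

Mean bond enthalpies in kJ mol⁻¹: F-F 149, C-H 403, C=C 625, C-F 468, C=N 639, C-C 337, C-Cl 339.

ΔH ≈ −499 kJ

Bonds broken (reactants):
  C-H: 4 × 403 = 1612
  C=C: 1 × 625 = 625
  F-F: 1 × 149 = 149
  Σ(broken) = 2386 kJ
Bonds formed (products):
  C-C: 1 × 337 = 337
  C-F: 2 × 468 = 936
  C-H: 4 × 403 = 1612
  Σ(formed) = 2885 kJ
ΔH = Σ(broken) − Σ(formed) = 2386 − 2885 = −499 kJ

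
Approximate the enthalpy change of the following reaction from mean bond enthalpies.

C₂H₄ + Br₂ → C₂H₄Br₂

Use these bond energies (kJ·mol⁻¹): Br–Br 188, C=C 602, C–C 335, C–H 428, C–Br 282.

Bonds broken (reactants):
  Br–Br: 1 × 188 = 188
  C–H: 4 × 428 = 1712
  C=C: 1 × 602 = 602
  Σ(broken) = 2502 kJ
Bonds formed (products):
  C–Br: 2 × 282 = 564
  C–C: 1 × 335 = 335
  C–H: 4 × 428 = 1712
  Σ(formed) = 2611 kJ
ΔH = Σ(broken) − Σ(formed) = 2502 − 2611 = −109 kJ

ΔH ≈ −109 kJ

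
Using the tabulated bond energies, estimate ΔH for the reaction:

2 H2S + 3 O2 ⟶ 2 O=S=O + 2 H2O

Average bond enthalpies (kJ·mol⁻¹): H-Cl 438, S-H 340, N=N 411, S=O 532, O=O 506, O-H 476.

Bonds broken (reactants):
  O=O: 3 × 506 = 1518
  S-H: 4 × 340 = 1360
  Σ(broken) = 2878 kJ
Bonds formed (products):
  O-H: 4 × 476 = 1904
  S=O: 4 × 532 = 2128
  Σ(formed) = 4032 kJ
ΔH = Σ(broken) − Σ(formed) = 2878 − 4032 = −1154 kJ

ΔH ≈ −1154 kJ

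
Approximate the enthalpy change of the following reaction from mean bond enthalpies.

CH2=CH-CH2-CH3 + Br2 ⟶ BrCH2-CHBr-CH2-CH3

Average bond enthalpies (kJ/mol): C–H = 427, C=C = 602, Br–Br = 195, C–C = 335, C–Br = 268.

Bonds broken (reactants):
  Br–Br: 1 × 195 = 195
  C–C: 2 × 335 = 670
  C–H: 8 × 427 = 3416
  C=C: 1 × 602 = 602
  Σ(broken) = 4883 kJ
Bonds formed (products):
  C–Br: 2 × 268 = 536
  C–C: 3 × 335 = 1005
  C–H: 8 × 427 = 3416
  Σ(formed) = 4957 kJ
ΔH = Σ(broken) − Σ(formed) = 4883 − 4957 = −74 kJ

ΔH ≈ −74 kJ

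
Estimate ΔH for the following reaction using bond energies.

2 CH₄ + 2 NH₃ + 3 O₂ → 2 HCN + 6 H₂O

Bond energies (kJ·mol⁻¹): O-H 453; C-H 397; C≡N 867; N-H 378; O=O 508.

ΔH ≈ −996 kJ

Bonds broken (reactants):
  C-H: 8 × 397 = 3176
  N-H: 6 × 378 = 2268
  O=O: 3 × 508 = 1524
  Σ(broken) = 6968 kJ
Bonds formed (products):
  C≡N: 2 × 867 = 1734
  C-H: 2 × 397 = 794
  O-H: 12 × 453 = 5436
  Σ(formed) = 7964 kJ
ΔH = Σ(broken) − Σ(formed) = 6968 − 7964 = −996 kJ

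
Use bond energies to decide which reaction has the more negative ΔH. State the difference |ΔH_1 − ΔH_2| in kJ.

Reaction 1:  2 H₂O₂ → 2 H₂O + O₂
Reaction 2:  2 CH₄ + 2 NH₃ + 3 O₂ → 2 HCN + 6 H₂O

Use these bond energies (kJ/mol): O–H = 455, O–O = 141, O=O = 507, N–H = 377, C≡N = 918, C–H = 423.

Reaction 2, by 750 kJ

Reaction 1:
  Bonds broken (reactants):
    O–H: 4 × 455 = 1820
    O–O: 2 × 141 = 282
    Σ(broken) = 2102 kJ
  Bonds formed (products):
    O–H: 4 × 455 = 1820
    O=O: 1 × 507 = 507
    Σ(formed) = 2327 kJ
  ΔH_1 = 2102 − 2327 = −225 kJ
Reaction 2:
  Bonds broken (reactants):
    C–H: 8 × 423 = 3384
    N–H: 6 × 377 = 2262
    O=O: 3 × 507 = 1521
    Σ(broken) = 7167 kJ
  Bonds formed (products):
    C≡N: 2 × 918 = 1836
    C–H: 2 × 423 = 846
    O–H: 12 × 455 = 5460
    Σ(formed) = 8142 kJ
  ΔH_2 = 7167 − 8142 = −975 kJ
ΔH_1 − ΔH_2 = +750 kJ, so reaction 2 has the more negative ΔH; |ΔH_1 − ΔH_2| = 750 kJ.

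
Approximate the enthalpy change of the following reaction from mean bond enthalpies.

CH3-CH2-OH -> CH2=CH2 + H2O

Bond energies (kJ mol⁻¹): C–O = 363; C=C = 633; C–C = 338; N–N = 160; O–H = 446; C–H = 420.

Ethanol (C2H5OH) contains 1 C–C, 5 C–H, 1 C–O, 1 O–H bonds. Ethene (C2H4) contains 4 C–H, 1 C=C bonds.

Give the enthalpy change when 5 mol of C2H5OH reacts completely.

ΔH = +210 kJ

Bonds broken (reactants):
  C–C: 1 × 338 = 338
  C–H: 5 × 420 = 2100
  C–O: 1 × 363 = 363
  O–H: 1 × 446 = 446
  Σ(broken) = 3247 kJ
Bonds formed (products):
  C–H: 4 × 420 = 1680
  C=C: 1 × 633 = 633
  O–H: 2 × 446 = 892
  Σ(formed) = 3205 kJ
ΔH = Σ(broken) − Σ(formed) = 3247 − 3205 = +42 kJ
For 5× the reaction as written: 5 × (+42) = +210 kJ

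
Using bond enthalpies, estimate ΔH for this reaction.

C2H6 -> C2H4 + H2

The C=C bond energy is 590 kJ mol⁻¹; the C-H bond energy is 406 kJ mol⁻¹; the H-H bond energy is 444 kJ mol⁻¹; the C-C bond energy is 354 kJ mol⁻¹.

Bonds broken (reactants):
  C-C: 1 × 354 = 354
  C-H: 6 × 406 = 2436
  Σ(broken) = 2790 kJ
Bonds formed (products):
  C-H: 4 × 406 = 1624
  C=C: 1 × 590 = 590
  H-H: 1 × 444 = 444
  Σ(formed) = 2658 kJ
ΔH = Σ(broken) − Σ(formed) = 2790 − 2658 = +132 kJ

ΔH ≈ +132 kJ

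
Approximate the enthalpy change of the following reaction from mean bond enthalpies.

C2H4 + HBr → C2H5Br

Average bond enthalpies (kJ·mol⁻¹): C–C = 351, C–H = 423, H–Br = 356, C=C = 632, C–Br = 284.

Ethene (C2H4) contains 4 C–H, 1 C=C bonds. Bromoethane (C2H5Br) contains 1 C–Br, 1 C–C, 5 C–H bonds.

Bonds broken (reactants):
  C–H: 4 × 423 = 1692
  C=C: 1 × 632 = 632
  H–Br: 1 × 356 = 356
  Σ(broken) = 2680 kJ
Bonds formed (products):
  C–Br: 1 × 284 = 284
  C–C: 1 × 351 = 351
  C–H: 5 × 423 = 2115
  Σ(formed) = 2750 kJ
ΔH = Σ(broken) − Σ(formed) = 2680 − 2750 = −70 kJ

ΔH ≈ −70 kJ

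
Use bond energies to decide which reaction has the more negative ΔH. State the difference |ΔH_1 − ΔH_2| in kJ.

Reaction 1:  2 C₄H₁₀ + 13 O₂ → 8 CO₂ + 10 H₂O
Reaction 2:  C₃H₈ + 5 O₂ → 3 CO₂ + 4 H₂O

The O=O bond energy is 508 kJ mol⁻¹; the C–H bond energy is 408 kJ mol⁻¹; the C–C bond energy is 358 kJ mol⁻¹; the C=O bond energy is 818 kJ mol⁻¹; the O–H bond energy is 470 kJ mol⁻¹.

Reaction 1:
  Bonds broken (reactants):
    C–C: 6 × 358 = 2148
    C–H: 20 × 408 = 8160
    O=O: 13 × 508 = 6604
    Σ(broken) = 16912 kJ
  Bonds formed (products):
    C=O: 16 × 818 = 13088
    O–H: 20 × 470 = 9400
    Σ(formed) = 22488 kJ
  ΔH_1 = 16912 − 22488 = −5576 kJ
Reaction 2:
  Bonds broken (reactants):
    C–C: 2 × 358 = 716
    C–H: 8 × 408 = 3264
    O=O: 5 × 508 = 2540
    Σ(broken) = 6520 kJ
  Bonds formed (products):
    C=O: 6 × 818 = 4908
    O–H: 8 × 470 = 3760
    Σ(formed) = 8668 kJ
  ΔH_2 = 6520 − 8668 = −2148 kJ
ΔH_1 − ΔH_2 = −3428 kJ, so reaction 1 has the more negative ΔH; |ΔH_1 − ΔH_2| = 3428 kJ.

Reaction 1, by 3428 kJ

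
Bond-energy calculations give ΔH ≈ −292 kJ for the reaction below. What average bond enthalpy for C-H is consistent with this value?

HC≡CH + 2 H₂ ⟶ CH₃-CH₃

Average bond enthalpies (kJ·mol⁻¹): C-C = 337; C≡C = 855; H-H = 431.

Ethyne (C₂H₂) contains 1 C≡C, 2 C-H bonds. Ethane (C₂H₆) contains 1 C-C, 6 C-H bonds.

Let D be the C-H bond energy.
Σ(broken) = 1×855 + 2×D + 2×431 = 1717 + 2D
Σ(formed) = 1×337 + 6×D = 337 + 6D
ΔH = Σ(broken) − Σ(formed) = (1717 + 2D) − (337 + 6D) = +1380 − 4D
Setting this equal to −292 kJ gives 4D = 1672, so D = 418 kJ/mol.

D(C-H) ≈ 418 kJ/mol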